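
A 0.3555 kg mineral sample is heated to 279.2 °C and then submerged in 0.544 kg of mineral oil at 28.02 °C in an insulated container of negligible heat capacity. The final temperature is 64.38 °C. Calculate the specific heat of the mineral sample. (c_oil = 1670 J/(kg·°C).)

Net heat exchanged in the isolated system is zero:
0.3555×c×(64.38 − 279.2) + 0.544×1670×(64.38 − 28.02) = 0
-76.37 c = -33032
c = -33032/-76.37 ≈ 432.5 J/(kg·°C)

c ≈ 433 J/(kg·°C)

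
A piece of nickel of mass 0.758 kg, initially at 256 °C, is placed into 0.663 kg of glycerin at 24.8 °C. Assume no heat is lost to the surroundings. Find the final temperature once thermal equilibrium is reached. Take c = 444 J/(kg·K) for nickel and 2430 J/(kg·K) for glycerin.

T_f ≈ 64.8 °C

Taking heat into each body as positive, Σ m c ΔT = 0:
0.758·444·(T − 256) + 0.663·2430·(T − 24.8) = 0
336.55(T − 256) + 1611.1(T − 24.8) = 0
(336.55 + 1611.1) T = 336.55·256 + 1611.1·24.8
T = 126112/1947.6 ≈ 64.75 °C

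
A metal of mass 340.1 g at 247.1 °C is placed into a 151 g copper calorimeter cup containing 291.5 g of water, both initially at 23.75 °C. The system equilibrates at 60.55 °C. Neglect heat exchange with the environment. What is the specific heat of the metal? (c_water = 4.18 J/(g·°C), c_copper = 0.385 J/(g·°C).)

c ≈ 0.74 J/(g·°C)

Taking heat into each body as positive, Σ m c ΔT = 0:
340.1×c×(60.55 − 247.1) + 291.5×4.18×(60.55 − 23.75) + 151×0.385×(60.55 − 23.75) = 0
-63446 c = -46979
c = -46979/-63446 ≈ 0.7405 J/(g·°C)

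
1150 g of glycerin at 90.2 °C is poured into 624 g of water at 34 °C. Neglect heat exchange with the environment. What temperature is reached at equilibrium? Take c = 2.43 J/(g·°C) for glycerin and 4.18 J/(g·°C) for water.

T_f ≈ 63.1 °C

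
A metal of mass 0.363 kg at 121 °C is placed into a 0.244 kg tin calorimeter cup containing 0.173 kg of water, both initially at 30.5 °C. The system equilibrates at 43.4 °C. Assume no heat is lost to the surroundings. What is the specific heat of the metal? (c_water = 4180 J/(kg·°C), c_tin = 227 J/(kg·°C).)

c ≈ 357 J/(kg·°C)

Conservation of energy gives ΣQ = 0:
0.363×c×(43.4 − 121) + 0.173×4180×(43.4 − 30.5) + 0.244×227×(43.4 − 30.5) = 0
-28.17 c = -10043
c = -10043/-28.17 ≈ 356.5 J/(kg·°C)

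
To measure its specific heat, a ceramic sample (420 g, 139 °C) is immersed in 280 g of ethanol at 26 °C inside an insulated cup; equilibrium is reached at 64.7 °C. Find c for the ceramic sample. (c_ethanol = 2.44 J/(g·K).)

c ≈ 0.847 J/(g·K)

m_s c (T_s − T_f) = m_ethanol c_ethanol (T_f − T_0):
420×c×(139 − 64.7) = 280×2.44×(64.7 − 26)
31206 c = 26440  ⇒  c ≈ 0.8473 J/(g·K)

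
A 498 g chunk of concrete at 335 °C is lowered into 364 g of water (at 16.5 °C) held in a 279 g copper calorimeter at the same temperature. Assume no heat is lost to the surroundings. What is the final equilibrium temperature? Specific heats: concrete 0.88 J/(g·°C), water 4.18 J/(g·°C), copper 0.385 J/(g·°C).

T_f ≈ 84.0 °C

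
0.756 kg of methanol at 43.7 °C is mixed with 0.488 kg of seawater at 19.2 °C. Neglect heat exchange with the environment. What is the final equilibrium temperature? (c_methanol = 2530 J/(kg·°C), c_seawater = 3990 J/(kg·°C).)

T_f ≈ 31.3 °C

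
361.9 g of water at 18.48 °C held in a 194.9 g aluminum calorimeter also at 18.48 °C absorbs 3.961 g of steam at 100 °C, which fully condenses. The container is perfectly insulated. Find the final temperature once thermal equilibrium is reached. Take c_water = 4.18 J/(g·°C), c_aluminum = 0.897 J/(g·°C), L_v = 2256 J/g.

T_f ≈ 24.5 °C

Net heat exchanged in the isolated system is zero:
steam→water at 100 °C releases m L_v = 3.961·2256 = 8936; condensed water 100 °C→T: 16.56(T − 100); original water: 1512.7(T − 18.48); cup: 174.83(T − 18.48)
1704.1 T = 8936 + 1655.7 + 31186 = 41778
T ≈ 24.52 °C, under the boiling point, so the assumption holds.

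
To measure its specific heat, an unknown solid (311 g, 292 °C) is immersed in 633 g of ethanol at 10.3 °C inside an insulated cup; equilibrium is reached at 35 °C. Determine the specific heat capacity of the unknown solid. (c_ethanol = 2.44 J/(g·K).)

c ≈ 0.477 J/(g·K)

Net heat exchanged in the isolated system is zero:
311×c×(35 − 292) + 633×2.44×(35 − 10.3) = 0
-79927 c = -38150
c = -38150/-79927 ≈ 0.4773 J/(g·K)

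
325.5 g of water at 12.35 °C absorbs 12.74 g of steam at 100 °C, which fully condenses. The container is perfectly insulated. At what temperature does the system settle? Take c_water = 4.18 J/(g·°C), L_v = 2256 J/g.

T_f ≈ 36.0 °C

Let T be the final temperature. ΣQ_i = 0:
condense steam: −12.74×2256 = −28741; condensed water 100 °C→T: 53.25(T − 100); original water: 1360.6(T − 12.35)
1413.8 T = 28741 + 5325.3 + 16803 = 50870
T ≈ 35.98 °C — below 100 °C, confirming all the steam condensed.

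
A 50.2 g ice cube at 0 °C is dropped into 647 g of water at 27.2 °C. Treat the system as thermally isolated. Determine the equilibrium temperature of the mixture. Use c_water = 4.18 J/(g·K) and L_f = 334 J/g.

T_f ≈ 19.5 °C

Energy conservation, ΣQ = 0:
melt ice: 50.2×334 = 16767; meltwater 0→T: 50.2×4.18×T = 209.84 T; water cools: 647×4.18×(T − 27.2) = 2704.5(T − 27.2)
2914.3 T = 73561 − 16767 = 56795
T ≈ 19.49 °C — above 0 °C, consistent with complete melting.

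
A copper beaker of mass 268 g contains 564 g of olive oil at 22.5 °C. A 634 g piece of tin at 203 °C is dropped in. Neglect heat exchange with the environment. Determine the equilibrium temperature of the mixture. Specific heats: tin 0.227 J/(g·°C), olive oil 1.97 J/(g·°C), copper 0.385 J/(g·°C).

Setting the total heat transfer to zero:
634×0.227×(T − 203) + 564×1.97×(T − 22.5) + 268×0.385×(T − 22.5) = 0
143.92(T − 203) + 1111.1(T − 22.5) + 103.18(T − 22.5) = 0
(143.92 + 1111.1 + 103.18) T = 143.92×203 + 1111.1×22.5 + 103.18×22.5
T ≈ 41.63 °C

T_f ≈ 41.6 °C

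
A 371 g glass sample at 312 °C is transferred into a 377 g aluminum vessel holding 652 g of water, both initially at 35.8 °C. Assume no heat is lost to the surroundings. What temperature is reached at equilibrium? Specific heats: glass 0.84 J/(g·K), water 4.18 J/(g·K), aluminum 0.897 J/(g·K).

Taking heat into each body as positive, Σ m c ΔT = 0:
371×0.84×(T − 312) + 652×4.18×(T − 35.8) + 377×0.897×(T − 35.8) = 0
311.64(T − 312) + 2725.4(T − 35.8) + 338.17(T − 35.8) = 0
3375.2 T = 206906
T ≈ 61.30 °C

T_f ≈ 61.3 °C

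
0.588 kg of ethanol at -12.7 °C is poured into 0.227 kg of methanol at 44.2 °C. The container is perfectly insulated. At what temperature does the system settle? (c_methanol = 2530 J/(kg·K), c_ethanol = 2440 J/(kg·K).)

T_f ≈ 3.6 °C

Let T be the final temperature. ΣQ_i = 0:
0.227·2530·(T − 44.2) + 0.588·2440·(T − (-12.7)) = 0
(574.31 + 1434.7) T = 574.31·44.2 + 1434.7·(-12.7)
T ≈ 3.57 °C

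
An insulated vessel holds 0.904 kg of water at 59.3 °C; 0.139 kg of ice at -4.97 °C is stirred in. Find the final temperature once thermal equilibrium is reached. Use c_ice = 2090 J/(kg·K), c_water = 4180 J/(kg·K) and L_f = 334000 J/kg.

T_f ≈ 40.4 °C

Setting the total heat transfer to zero:
ice -4.97→0 °C: 0.139·2090·4.97 = 1443.8
  fusion: m_ice L_f = 0.139·334000 = 46426
  meltwater 0→T: 0.139·4180·T = 581.02 T
  water: 3778.7(T − 59.3)
4359.7 T = 224078 − 47870 = 176208
T ≈ 40.42 °C (positive, so assuming full melt was valid).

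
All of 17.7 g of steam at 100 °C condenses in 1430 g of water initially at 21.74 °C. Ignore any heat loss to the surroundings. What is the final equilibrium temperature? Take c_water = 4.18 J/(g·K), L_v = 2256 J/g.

Conservation of energy gives ΣQ = 0:
condense steam: −17.7×2256 = −39931; condensate cools 100→T: 17.7×4.18×(T − 100) = 73.99(T − 100); water warms: 1430×4.18×(T − 21.74) = 5977.4(T − 21.74)
6051.4 T = 39931 + 7398.6 + 129949 = 177278
T ≈ 29.30 °C — below 100 °C, confirming all the steam condensed.

T_f ≈ 29.3 °C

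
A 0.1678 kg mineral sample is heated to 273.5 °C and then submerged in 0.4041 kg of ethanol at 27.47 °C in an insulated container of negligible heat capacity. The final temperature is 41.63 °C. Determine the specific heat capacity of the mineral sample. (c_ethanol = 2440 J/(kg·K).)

Heat gained plus heat lost sum to zero:
0.1678×c×(41.63 − 273.5) + 0.4041×2440×(41.63 − 27.47) = 0
-38.91 c = -13962
c = -13962/-38.91 ≈ 358.8 J/(kg·K)

c ≈ 359 J/(kg·K)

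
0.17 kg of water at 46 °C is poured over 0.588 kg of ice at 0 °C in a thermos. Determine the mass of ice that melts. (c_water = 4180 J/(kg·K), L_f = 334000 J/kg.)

m_melted ≈ 0.0979 kg

Heat available from the water dropping to 0 °C: 0.17×4180×46 = 32688 J.
Melting all 0.588 kg of ice would need 0.588×334000 = 196392 J.
32688 J < 196392 J, so only part of the ice melts and the system sits at 0 °C.
Mass melted = 32688/334000 ≈ 0.09787 kg.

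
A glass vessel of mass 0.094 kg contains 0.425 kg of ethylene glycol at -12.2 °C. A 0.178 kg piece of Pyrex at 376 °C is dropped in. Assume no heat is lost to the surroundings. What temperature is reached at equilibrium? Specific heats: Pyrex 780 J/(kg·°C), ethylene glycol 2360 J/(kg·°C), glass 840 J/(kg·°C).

T_f ≈ 31.9 °C

Setting the total heat transfer to zero:
0.178×780×(T − 376) + 0.425×2360×(T − (-12.2)) + 0.094×840×(T − (-12.2)) = 0
1220.8 T = 39004
T ≈ 31.95 °C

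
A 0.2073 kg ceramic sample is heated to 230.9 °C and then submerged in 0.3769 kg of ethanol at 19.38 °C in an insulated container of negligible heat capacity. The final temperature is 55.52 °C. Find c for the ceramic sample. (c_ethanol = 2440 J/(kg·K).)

c ≈ 914 J/(kg·K)

Taking heat into each body as positive, Σ m c ΔT = 0:
0.2073×c×(55.52 − 230.9) + 0.3769×2440×(55.52 − 19.38) = 0
-36.36 c = -33236
c = -33236/-36.36 ≈ 914.2 J/(kg·K)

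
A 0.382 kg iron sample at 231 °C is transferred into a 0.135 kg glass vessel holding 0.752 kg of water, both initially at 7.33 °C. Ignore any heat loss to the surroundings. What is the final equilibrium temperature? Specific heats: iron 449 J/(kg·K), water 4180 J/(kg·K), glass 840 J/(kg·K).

Taking heat into each body as positive, Σ m c ΔT = 0:
0.382*449*(T − 231) + 0.752*4180*(T − 7.33) + 0.135*840*(T − 7.33) = 0
171.52(T − 231) + 3143.4(T − 7.33) + 113.4(T − 7.33) = 0
3428.3 T = 63493
T = 63493/3428.3 ≈ 18.52 °C

T_f ≈ 18.5 °C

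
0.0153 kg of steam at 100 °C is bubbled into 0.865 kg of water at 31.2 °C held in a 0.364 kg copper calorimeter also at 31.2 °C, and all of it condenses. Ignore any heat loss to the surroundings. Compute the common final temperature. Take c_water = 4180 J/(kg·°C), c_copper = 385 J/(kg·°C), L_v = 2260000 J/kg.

Conservation of energy gives ΣQ = 0:
condense steam: −0.0153·2260000 = −34578; condensate cools 100→T: 0.0153·4180·(T − 100) = 63.95(T − 100); water warms: 0.865·4180·(T − 31.2) = 3615.7(T − 31.2); cup: 140.14(T − 31.2)
3819.8 T = 34578 + 6395.4 + 117182 = 158156
T ≈ 41.40 °C (< 100 °C, so full condensation is consistent).

T_f ≈ 41.4 °C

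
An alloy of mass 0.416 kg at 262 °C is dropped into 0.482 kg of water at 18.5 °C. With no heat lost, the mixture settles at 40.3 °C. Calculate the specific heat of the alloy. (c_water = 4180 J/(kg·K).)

Conservation of energy gives ΣQ = 0:
0.416·c·(40.3 − 262) + 0.482·4180·(40.3 − 18.5) = 0
-92.23 c = -43922
c = -43922/-92.23 ≈ 476.2 J/(kg·K)

c ≈ 476 J/(kg·K)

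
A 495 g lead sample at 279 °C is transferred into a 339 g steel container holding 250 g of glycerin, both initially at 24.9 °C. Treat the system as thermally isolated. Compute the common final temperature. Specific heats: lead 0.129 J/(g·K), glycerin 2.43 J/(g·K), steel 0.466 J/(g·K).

T_f = Σ m_i c_i T_i / Σ m_i c_i:
T_f = (63.86*279 + 607.5*24.9 + 157.97*24.9) / (63.86 + 607.5 + 157.97)
    = 36876 / 829.33 ≈ 44.46 °C

T_f ≈ 44.5 °C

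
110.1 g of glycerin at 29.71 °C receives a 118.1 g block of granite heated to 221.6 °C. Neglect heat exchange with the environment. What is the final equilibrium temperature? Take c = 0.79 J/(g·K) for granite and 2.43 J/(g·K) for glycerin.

T_f ≈ 79.3 °C

Heat lost by the granite equals heat gained by the glycerin:
118.1*0.79*(221.6 − T) = 110.1*2.43*(T − 29.71)
93.3(221.6 − T) = 267.54(T − 29.71)
360.84 T = 28624  ⇒  T ≈ 79.32 °C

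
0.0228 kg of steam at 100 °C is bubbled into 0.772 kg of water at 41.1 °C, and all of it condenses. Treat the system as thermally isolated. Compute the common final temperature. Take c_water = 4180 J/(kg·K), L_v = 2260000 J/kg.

T_f ≈ 58.3 °C

Heat gained plus heat lost sum to zero:
steam→water at 100 °C releases m L_v = 0.0228·2260000 = 51528
  condensate cools 100→T: 0.0228·4180·(T − 100) = 95.3(T − 100)
  water warms: 0.772·4180·(T − 41.1) = 3227(T − 41.1)
3322.3 T = 51528 + 9530.4 + 132628 = 193686
T ≈ 58.30 °C (< 100 °C, so full condensation is consistent).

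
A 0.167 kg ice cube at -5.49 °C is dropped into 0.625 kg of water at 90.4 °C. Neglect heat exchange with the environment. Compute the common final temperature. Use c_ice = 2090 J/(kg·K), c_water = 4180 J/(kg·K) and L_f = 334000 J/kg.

T_f ≈ 53.9 °C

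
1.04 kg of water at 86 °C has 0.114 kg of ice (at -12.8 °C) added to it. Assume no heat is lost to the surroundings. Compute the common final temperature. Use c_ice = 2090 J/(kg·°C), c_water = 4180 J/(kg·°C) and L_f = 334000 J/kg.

T_f ≈ 69.0 °C

Sum of m c ΔT and latent-heat terms is zero:
warm ice to 0 °C: 0.114×2090×(0 − (-12.8)) = 3049.7; melt ice: 0.114×334000 = 38076; meltwater 0→T: 0.114×4180×T = 476.52 T; water: 4347.2(T − 86)
4823.7 T = 373859 − 41126 = 332733
T ≈ 68.98 °C. Since T > 0 °C, the all-ice-melts assumption holds.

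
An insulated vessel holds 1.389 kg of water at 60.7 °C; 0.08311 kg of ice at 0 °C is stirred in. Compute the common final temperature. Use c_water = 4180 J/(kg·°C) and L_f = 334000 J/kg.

T_f ≈ 52.8 °C

Sum of m c ΔT and latent-heat terms is zero:
fusion: m_ice L_f = 0.08311·334000 = 27759; warm the meltwater: 347.4 T; water: 5806(T − 60.7)
6153.4 T = 352425 − 27759 = 324667
T ≈ 52.76 °C — above 0 °C, consistent with complete melting.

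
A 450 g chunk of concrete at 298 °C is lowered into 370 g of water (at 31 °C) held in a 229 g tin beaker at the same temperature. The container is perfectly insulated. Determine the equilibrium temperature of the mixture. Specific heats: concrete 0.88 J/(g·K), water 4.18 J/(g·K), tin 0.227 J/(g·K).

T_f ≈ 84.0 °C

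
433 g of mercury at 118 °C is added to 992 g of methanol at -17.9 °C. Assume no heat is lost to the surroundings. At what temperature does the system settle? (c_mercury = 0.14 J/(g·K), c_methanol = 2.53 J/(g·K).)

T_f ≈ -14.7 °C

With ΣQ=0 the equilibrium temperature is the m·c-weighted mean:
T_f = (60.62·118 + 2509.8·(-17.9)) / (60.62 + 2509.8)
    = -37772 / 2570.4 ≈ -14.69 °C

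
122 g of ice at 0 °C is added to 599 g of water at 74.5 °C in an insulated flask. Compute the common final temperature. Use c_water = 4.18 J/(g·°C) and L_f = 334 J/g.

T_f ≈ 48.4 °C

Taking heat into each body as positive, Σ m c ΔT = 0:
melt ice: 122×334 = 40748
  meltwater 0→T: 122×4.18×T = 509.96 T
  water: 2503.8(T − 74.5)
3013.8 T = 186535 − 40748 = 145787
T ≈ 48.37 °C — above 0 °C, consistent with complete melting.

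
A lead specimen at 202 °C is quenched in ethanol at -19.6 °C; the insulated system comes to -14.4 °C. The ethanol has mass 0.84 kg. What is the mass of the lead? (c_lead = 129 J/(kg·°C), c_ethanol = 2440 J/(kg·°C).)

m ≈ 0.382 kg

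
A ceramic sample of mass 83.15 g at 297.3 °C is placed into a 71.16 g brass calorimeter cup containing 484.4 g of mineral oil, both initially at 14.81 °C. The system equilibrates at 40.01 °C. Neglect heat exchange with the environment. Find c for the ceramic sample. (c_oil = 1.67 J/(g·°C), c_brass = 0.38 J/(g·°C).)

c ≈ 0.985 J/(g·°C)

Taking heat into each body as positive, Σ m c ΔT = 0:
83.15·c·(40.01 − 297.3) + 484.4·1.67·(40.01 − 14.81) + 71.16·0.38·(40.01 − 14.81) = 0
-21394 c = -21067
c = -21067/-21394 ≈ 0.9847 J/(g·°C)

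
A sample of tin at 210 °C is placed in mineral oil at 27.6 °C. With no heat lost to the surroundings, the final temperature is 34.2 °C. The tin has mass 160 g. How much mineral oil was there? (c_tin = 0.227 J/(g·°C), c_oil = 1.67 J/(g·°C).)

m ≈ 579 g

Heat gained plus heat lost sum to zero:
160×0.227×(34.2 − 210) + m×1.67×(34.2 − 27.6) = 0
11.02 m = 6385.1
m = 6385.1/11.02 ≈ 579.3 g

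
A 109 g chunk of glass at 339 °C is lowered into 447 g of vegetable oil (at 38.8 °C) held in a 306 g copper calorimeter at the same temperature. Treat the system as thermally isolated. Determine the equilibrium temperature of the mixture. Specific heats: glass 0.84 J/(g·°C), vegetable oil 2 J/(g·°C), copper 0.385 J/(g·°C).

Let T be the final temperature. ΣQ_i = 0:
109×0.84×(T − 339) + 447×2×(T − 38.8) + 306×0.385×(T − 38.8) = 0
91.56(T − 339) + 894(T − 38.8) + 117.81(T − 38.8) = 0
(91.56 + 894 + 117.81) T = 91.56×339 + 894×38.8 + 117.81×38.8
T ≈ 63.71 °C

T_f ≈ 63.7 °C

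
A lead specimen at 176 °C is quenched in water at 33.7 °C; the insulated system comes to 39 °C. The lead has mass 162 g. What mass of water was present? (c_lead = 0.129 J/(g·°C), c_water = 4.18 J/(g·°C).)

Net heat exchanged in the isolated system is zero:
162·0.129·(39 − 176) + m·4.18·(39 − 33.7) = 0
22.15 m = 2863
m = 2863/22.15 ≈ 129.2 g

m ≈ 129 g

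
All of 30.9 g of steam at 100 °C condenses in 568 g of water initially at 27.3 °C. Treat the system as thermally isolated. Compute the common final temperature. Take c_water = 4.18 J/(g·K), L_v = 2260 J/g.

T_f ≈ 58.9 °C

Let T be the final temperature. ΣQ_i = 0:
steam→water at 100 °C releases m L_v = 30.9×2260 = 69834; condensate cools 100→T: 30.9×4.18×(T − 100) = 129.16(T − 100); original water: 2374.2(T − 27.3)
2503.4 T = 69834 + 12916 + 64817 = 147567
T ≈ 58.95 °C (< 100 °C, so full condensation is consistent).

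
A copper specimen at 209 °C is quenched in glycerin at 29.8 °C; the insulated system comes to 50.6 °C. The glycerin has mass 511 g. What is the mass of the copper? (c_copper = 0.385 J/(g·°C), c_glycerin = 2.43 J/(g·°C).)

m ≈ 424 g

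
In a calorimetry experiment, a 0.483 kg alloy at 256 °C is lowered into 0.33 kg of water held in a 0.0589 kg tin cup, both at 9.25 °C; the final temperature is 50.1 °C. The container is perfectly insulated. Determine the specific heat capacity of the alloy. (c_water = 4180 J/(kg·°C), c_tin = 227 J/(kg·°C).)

Setting the total heat transfer to zero:
0.483×c×(50.1 − 256) + 0.33×4180×(50.1 − 9.25) + 0.0589×227×(50.1 − 9.25) = 0
-99.45 c = -56895
c = -56895/-99.45 ≈ 572.1 J/(kg·°C)

c ≈ 572 J/(kg·°C)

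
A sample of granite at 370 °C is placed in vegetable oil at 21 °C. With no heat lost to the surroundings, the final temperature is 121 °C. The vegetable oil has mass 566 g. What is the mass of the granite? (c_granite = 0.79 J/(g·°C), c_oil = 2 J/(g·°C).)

m ≈ 575 g

|Q_granite| = |Q_oil|:
m×0.79×(370 − 121) = 566×2×(121 − 21)
196.71 m = 113200  ⇒  m ≈ 575.5 g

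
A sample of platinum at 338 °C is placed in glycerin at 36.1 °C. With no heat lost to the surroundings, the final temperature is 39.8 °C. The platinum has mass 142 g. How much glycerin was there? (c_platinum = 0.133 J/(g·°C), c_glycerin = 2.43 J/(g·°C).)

m ≈ 626 g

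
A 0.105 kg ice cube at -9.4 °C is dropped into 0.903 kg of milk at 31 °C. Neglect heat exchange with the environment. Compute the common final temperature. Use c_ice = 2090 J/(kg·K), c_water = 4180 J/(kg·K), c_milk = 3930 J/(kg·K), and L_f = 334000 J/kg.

Net heat exchanged in the isolated system is zero:
warm ice to 0 °C: 0.105×2090×(0 − (-9.4)) = 2062.8
  melt ice: 0.105×334000 = 35070
  warm the meltwater: 438.9 T
  milk cools: 0.903×3930×(T − 31) = 3548.8(T − 31)
3987.7 T = 110012 − 37133 = 72880
T ≈ 18.28 °C. Since T > 0 °C, the all-ice-melts assumption holds.

T_f ≈ 18.3 °C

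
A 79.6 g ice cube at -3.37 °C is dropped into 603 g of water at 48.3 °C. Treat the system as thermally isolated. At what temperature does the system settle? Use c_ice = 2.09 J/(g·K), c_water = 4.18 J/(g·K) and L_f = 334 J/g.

T_f ≈ 33.2 °C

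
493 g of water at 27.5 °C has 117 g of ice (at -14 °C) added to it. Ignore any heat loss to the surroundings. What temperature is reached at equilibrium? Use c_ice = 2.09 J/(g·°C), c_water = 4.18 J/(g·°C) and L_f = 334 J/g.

Conservation of energy gives ΣQ = 0:
warm ice to 0 °C: 117·2.09·(0 − (-14)) = 3423.4
  melt ice: 117·334 = 39078
  meltwater 0→T: 117·4.18·T = 489.06 T
  water: 2060.7(T − 27.5)
2549.8 T = 56670 − 42501 = 14169
T ≈ 5.56 °C. Since T > 0 °C, the all-ice-melts assumption holds.

T_f ≈ 5.6 °C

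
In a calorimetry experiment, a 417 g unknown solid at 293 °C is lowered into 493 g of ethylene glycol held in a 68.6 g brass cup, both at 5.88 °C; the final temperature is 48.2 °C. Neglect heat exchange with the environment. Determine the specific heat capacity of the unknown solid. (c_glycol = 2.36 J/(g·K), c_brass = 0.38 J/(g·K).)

Conservation of energy gives ΣQ = 0:
417·c·(48.2 − 293) + 493·2.36·(48.2 − 5.88) + 68.6·0.38·(48.2 − 5.88) = 0
-102082 c = -50342
c = -50342/-102082 ≈ 0.4932 J/(g·K)

c ≈ 0.493 J/(g·K)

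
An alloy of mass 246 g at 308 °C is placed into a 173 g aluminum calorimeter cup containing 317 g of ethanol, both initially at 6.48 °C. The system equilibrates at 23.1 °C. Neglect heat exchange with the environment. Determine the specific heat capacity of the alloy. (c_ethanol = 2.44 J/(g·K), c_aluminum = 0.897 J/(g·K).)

Let T be the final temperature. ΣQ_i = 0:
246×c×(23.1 − 308) + 317×2.44×(23.1 − 6.48) + 173×0.897×(23.1 − 6.48) = 0
-70085 c = -15434
c = -15434/-70085 ≈ 0.2202 J/(g·K)

c ≈ 0.22 J/(g·K)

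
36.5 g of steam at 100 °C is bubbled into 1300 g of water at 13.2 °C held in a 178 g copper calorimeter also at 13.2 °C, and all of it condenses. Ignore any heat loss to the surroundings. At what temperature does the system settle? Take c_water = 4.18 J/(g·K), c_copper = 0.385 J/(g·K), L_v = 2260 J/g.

T_f ≈ 30.1 °C

Heat gained plus heat lost sum to zero:
steam→water at 100 °C releases m L_v = 36.5·2260 = 82490
  condensed water 100 °C→T: 152.57(T − 100)
  original water: 5434(T − 13.2)
  copper cup: 178·0.385·(T − 13.2) = 68.53(T − 13.2)
5655.1 T = 82490 + 15257 + 72633 = 170380
T ≈ 30.13 °C — below 100 °C, confirming all the steam condensed.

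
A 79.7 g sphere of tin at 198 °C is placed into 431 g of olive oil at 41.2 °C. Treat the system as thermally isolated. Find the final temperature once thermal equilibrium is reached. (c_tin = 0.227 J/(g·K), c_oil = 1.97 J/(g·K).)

T_f ≈ 44.5 °C

Set heat shed by the hot body equal to heat absorbed by the cold body:
79.7·0.227·(198 − T) = 431·1.97·(T − 41.2)
18.09(198 − T) = 849.07(T − 41.2)
867.16 T = 38564  ⇒  T ≈ 44.47 °C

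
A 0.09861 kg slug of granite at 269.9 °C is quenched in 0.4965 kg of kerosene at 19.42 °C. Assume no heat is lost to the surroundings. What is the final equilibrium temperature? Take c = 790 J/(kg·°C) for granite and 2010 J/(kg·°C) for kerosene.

T_f is the heat-capacity-weighted average of the initial temperatures:
T_f = (77.9×269.9 + 997.97×19.42) / (77.9 + 997.97)
    = 40406 / 1075.9 ≈ 37.56 °C

T_f ≈ 37.6 °C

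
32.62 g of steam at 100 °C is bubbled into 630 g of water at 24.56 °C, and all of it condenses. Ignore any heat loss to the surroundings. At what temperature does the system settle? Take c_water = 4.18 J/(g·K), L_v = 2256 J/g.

T_f ≈ 54.8 °C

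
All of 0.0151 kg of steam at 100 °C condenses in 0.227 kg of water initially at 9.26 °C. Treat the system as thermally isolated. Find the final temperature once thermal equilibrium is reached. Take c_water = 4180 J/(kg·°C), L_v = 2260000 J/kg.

Conservation of energy gives ΣQ = 0:
condense steam: −0.0151·2260000 = −34126
  condensed water 100 °C→T: 63.12(T − 100)
  water warms: 0.227·4180·(T − 9.26) = 948.86(T − 9.26)
1012 T = 34126 + 6311.8 + 8786.4 = 49224
T ≈ 48.64 °C — below 100 °C, confirming all the steam condensed.

T_f ≈ 48.6 °C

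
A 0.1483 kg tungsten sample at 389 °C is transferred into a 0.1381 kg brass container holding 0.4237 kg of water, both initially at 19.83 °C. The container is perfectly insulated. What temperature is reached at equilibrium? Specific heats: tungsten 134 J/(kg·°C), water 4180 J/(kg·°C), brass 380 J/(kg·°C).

With ΣQ=0 the equilibrium temperature is the m·c-weighted mean:
T_f = (19.87·389 + 1771.1·19.83 + 52.48·19.83) / (19.87 + 1771.1 + 52.48)
    = 43891 / 1843.4 ≈ 23.81 °C

T_f ≈ 23.8 °C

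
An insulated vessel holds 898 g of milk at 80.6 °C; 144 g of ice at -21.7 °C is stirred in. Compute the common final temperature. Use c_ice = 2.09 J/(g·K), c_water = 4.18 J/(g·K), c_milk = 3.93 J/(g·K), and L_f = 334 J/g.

T_f ≈ 55.6 °C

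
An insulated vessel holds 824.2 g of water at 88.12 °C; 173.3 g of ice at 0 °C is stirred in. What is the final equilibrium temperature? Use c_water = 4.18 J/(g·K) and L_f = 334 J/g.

T_f ≈ 58.9 °C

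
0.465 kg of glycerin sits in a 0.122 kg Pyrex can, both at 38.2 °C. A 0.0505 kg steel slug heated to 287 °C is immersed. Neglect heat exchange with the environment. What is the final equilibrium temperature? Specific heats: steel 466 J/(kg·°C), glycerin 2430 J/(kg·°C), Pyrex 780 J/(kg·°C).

T_f ≈ 42.9 °C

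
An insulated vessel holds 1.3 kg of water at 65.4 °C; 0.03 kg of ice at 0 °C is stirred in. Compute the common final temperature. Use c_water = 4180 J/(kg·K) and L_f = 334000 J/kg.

Energy conservation, ΣQ = 0:
fusion: m_ice L_f = 0.03×334000 = 10020
  meltwater 0→T: 0.03×4180×T = 125.4 T
  water cools: 1.3×4180×(T − 65.4) = 5434(T − 65.4)
5559.4 T = 355384 − 10020 = 345364
T ≈ 62.12 °C (positive, so assuming full melt was valid).

T_f ≈ 62.1 °C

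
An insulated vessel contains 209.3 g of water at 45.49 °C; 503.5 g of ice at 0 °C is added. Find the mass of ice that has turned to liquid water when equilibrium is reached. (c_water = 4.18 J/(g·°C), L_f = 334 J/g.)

Heat available from the water dropping to 0 °C: 209.3×4.18×45.49 = 39798 J.
Fully melting the ice requires m_ice L_f = 503.5×334 = 168169 J.
Since 39798 < 168169 J, not all the ice melts; equilibrium is at 0 °C.
m_melt = 39798 / L_f = 119.2 g.

m_melted ≈ 119 g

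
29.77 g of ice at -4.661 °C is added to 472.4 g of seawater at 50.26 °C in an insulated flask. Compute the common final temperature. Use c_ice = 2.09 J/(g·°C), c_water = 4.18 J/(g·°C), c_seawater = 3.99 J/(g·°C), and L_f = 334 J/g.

T_f ≈ 42.1 °C

Conservation of energy gives ΣQ = 0:
ice -4.661→0 °C: 29.77×2.09×4.661 = 290
  latent heat to melt: 29.77×334 = 9943.2
  meltwater 0→T: 29.77×4.18×T = 124.44 T
  seawater cools: 472.4×3.99×(T − 50.26) = 1884.9(T − 50.26)
2009.3 T = 94734 − 10233 = 84501
T ≈ 42.05 °C. Since T > 0 °C, the all-ice-melts assumption holds.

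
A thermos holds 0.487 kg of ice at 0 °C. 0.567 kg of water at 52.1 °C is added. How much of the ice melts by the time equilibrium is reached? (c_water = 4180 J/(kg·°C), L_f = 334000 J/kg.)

m_melted ≈ 0.37 kg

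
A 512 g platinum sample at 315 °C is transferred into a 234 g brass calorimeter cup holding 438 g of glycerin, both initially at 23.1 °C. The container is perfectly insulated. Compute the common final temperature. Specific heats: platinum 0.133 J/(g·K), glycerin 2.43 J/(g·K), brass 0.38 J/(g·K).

T_f ≈ 39.4 °C

Let T be the final temperature. ΣQ_i = 0:
512·0.133·(T − 315) + 438·2.43·(T − 23.1) + 234·0.38·(T − 23.1) = 0
68.1(T − 315) + 1064.3(T − 23.1) + 88.92(T − 23.1) = 0
(68.1 + 1064.3 + 88.92) T = 68.1·315 + 1064.3·23.1 + 88.92·23.1
T = 48091/1221.4 ≈ 39.37 °C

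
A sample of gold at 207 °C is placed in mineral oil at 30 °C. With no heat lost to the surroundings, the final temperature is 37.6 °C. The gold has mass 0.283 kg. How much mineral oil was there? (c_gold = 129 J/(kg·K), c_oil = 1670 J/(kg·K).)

m ≈ 0.487 kg

Heat lost by the gold = heat gained by the oil:
0.283×129×(207 − 37.6) = m×1670×(37.6 − 30)
12692 m = 6184.3  ⇒  m ≈ 0.4873 kg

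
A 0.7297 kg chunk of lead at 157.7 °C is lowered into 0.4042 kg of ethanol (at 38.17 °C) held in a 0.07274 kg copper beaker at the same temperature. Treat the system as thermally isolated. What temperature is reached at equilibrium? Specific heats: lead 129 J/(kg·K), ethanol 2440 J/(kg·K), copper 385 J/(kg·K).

T_f ≈ 48.3 °C

Net heat exchanged in the isolated system is zero:
0.7297×129×(T − 157.7) + 0.4042×2440×(T − 38.17) + 0.07274×385×(T − 38.17) = 0
94.13(T − 157.7) + 986.25(T − 38.17) + 28(T − 38.17) = 0
(94.13 + 986.25 + 28) T = 94.13×157.7 + 986.25×38.17 + 28×38.17
T ≈ 48.32 °C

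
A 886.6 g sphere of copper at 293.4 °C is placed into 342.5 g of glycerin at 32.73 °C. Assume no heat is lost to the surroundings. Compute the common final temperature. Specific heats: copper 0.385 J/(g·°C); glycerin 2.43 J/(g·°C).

T_f ≈ 108.5 °C

Heat lost by the copper equals heat gained by the glycerin:
886.6×0.385×(293.4 − T) = 342.5×2.43×(T − 32.73)
341.34(293.4 − T) = 832.28(T − 32.73)
1173.6 T = 127390  ⇒  T ≈ 108.54 °C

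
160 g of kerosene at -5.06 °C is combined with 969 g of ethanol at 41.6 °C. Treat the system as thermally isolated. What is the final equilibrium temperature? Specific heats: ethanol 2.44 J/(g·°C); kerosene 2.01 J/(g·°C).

T_f is the heat-capacity-weighted average of the initial temperatures:
T_f = (2364.4·41.6 + 321.6·(-5.06)) / (2364.4 + 321.6)
    = 96730 / 2686 ≈ 36.01 °C

T_f ≈ 36.0 °C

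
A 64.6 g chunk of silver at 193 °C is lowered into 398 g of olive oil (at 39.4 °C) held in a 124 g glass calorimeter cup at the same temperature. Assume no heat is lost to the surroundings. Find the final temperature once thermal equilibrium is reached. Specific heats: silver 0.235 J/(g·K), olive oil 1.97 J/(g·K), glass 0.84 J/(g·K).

T_f is the heat-capacity-weighted average of the initial temperatures:
T_f = (15.18*193 + 784.06*39.4 + 104.16*39.4) / (15.18 + 784.06 + 104.16)
    = 37926 / 903.4 ≈ 41.98 °C

T_f ≈ 42.0 °C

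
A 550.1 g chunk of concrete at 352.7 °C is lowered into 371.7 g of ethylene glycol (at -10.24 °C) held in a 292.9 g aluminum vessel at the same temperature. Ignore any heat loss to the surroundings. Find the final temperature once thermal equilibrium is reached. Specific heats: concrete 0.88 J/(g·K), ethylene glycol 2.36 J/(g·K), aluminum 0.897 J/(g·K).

Let T be the final temperature. ΣQ_i = 0:
550.1×0.88×(T − 352.7) + 371.7×2.36×(T − (-10.24)) + 292.9×0.897×(T − (-10.24)) = 0
1624 T = 159065
T = 159065 / 1624 = 97.9 °C

T_f ≈ 97.9 °C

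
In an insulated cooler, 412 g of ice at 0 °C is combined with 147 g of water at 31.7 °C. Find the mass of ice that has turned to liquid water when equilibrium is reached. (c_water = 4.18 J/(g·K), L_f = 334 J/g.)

Water can give up m c ΔT = 147·4.18·31.7 = 19478 J before reaching 0 °C.
Fully melting the ice requires m_ice L_f = 412·334 = 137608 J.
19478 J < 137608 J, so only part of the ice melts and the system sits at 0 °C.
Mass melted = 19478/334 ≈ 58.32 g.

m_melted ≈ 58.3 g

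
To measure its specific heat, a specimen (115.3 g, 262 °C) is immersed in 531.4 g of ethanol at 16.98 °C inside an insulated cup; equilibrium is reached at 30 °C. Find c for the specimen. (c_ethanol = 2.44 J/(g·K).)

m_s c (T_s − T_f) = m_ethanol c_ethanol (T_f − T_0):
115.3·c·(262 − 30) = 531.4·2.44·(30 − 16.98)
26750 c = 16882  ⇒  c ≈ 0.6311 J/(g·K)

c ≈ 0.631 J/(g·K)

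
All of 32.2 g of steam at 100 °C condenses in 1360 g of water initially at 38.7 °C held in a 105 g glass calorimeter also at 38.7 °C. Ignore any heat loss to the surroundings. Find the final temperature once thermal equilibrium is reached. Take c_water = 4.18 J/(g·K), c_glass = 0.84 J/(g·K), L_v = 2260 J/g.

Conservation of energy gives ΣQ = 0:
steam→water at 100 °C releases m L_v = 32.2·2260 = 72772
  condensed water 100 °C→T: 134.6(T − 100)
  water warms: 1360·4.18·(T − 38.7) = 5684.8(T − 38.7)
  glass cup: 105·0.84·(T − 38.7) = 88.2(T − 38.7)
5907.6 T = 72772 + 13460 + 223415 = 309647
T ≈ 52.42 °C (< 100 °C, so full condensation is consistent).

T_f ≈ 52.4 °C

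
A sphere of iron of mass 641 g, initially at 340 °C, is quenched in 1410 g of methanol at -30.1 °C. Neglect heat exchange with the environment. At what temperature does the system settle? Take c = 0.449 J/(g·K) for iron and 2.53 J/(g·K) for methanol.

T_f ≈ -2.5 °C

With ΣQ=0 the equilibrium temperature is the m·c-weighted mean:
T_f = (287.81*340 + 3567.3*(-30.1)) / (287.81 + 3567.3)
    = -9520.7 / 3855.1 ≈ -2.47 °C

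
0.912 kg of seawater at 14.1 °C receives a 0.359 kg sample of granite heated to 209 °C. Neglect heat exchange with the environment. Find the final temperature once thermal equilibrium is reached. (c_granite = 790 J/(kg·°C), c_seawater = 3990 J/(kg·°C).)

T_f ≈ 28.2 °C

Set heat shed by the hot body equal to heat absorbed by the cold body:
0.359·790·(209 − T) = 0.912·3990·(T − 14.1)
283.61(209 − T) = 3638.9(T − 14.1)
3922.5 T = 110583  ⇒  T ≈ 28.19 °C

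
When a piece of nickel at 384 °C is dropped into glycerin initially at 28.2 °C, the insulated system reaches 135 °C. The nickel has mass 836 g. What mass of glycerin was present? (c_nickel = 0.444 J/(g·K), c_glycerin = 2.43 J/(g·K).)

m ≈ 356 g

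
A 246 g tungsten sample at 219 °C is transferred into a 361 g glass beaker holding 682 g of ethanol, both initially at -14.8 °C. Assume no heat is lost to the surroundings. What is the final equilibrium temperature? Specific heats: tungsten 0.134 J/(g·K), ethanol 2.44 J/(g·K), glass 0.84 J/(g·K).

T_f ≈ -10.9 °C

With ΣQ=0 the equilibrium temperature is the m·c-weighted mean:
T_f = (32.96×219 + 1664.1×(-14.8) + 303.24×(-14.8)) / (32.96 + 1664.1 + 303.24)
    = -21897 / 2000.3 ≈ -10.95 °C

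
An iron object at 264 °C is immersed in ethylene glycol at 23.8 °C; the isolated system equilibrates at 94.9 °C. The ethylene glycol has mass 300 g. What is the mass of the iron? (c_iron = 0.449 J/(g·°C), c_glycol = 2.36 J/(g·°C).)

Energy conservation, ΣQ = 0:
m·0.449·(94.9 − 264) + 300·2.36·(94.9 − 23.8) = 0
-75.93 m = -50339
m = -50339/-75.93 ≈ 663 g

m ≈ 663 g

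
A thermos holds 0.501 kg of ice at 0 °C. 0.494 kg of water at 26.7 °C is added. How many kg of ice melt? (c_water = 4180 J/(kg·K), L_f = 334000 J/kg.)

Water can give up m c ΔT = 0.494×4180×26.7 = 55133 J before reaching 0 °C.
Fully melting the ice requires m_ice L_f = 0.501×334000 = 167334 J.
55133 J < 167334 J, so only part of the ice melts and the system sits at 0 °C.
m_melt = 55133 / L_f = 0.1651 kg.

m_melted ≈ 0.165 kg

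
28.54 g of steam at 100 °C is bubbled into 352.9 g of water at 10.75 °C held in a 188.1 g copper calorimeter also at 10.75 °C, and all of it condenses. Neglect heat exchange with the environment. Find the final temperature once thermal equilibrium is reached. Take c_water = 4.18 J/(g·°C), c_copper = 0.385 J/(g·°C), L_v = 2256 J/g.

T_f ≈ 55.8 °C

Let T be the final temperature. ΣQ_i = 0:
latent heat released on condensation: 28.54×2256 = 64386
  condensed water 100 °C→T: 119.3(T − 100)
  original water: 1475.1(T − 10.75)
  cup: 72.42(T − 10.75)
1666.8 T = 64386 + 11930 + 16636 = 92952
T ≈ 55.77 °C (< 100 °C, so full condensation is consistent).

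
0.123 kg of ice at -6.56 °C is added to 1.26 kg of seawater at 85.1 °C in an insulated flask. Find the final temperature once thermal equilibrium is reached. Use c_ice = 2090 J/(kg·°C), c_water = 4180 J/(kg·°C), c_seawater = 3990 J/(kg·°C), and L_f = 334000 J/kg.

Sum of m c ΔT and latent-heat terms is zero:
ice -6.56→0 °C: 0.123·2090·6.56 = 1686.4; fusion: m_ice L_f = 0.123·334000 = 41082; meltwater 0→T: 0.123·4180·T = 514.14 T; seawater cools: 1.26·3990·(T − 85.1) = 5027.4(T − 85.1)
5541.5 T = 427832 − 42768 = 385063
T ≈ 69.49 °C — above 0 °C, consistent with complete melting.

T_f ≈ 69.5 °C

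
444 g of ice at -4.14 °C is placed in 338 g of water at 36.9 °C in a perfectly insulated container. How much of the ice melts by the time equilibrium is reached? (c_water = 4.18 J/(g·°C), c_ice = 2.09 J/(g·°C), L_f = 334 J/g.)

m_melted ≈ 145 g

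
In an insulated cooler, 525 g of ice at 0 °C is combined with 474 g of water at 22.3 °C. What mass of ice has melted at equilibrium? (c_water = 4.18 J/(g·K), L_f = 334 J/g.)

Water can give up m c ΔT = 474×4.18×22.3 = 44183 J before reaching 0 °C.
Melting all 525 g of ice would need 525×334 = 175350 J.
Since 44183 < 175350 J, not all the ice melts; equilibrium is at 0 °C.
Mass melted = 44183/334 ≈ 132.3 g.

m_melted ≈ 132 g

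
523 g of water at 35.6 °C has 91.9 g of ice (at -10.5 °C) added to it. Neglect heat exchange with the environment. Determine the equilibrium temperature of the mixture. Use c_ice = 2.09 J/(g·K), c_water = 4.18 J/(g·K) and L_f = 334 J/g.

Energy conservation, ΣQ = 0:
warm ice to 0 °C: 91.9×2.09×(0 − (-10.5)) = 2016.7; fusion: m_ice L_f = 91.9×334 = 30695; meltwater 0→T: 91.9×4.18×T = 384.14 T; water cools: 523×4.18×(T − 35.6) = 2186.1(T − 35.6)
2570.3 T = 77827 − 32711 = 45115
T ≈ 17.55 °C. Since T > 0 °C, the all-ice-melts assumption holds.

T_f ≈ 17.6 °C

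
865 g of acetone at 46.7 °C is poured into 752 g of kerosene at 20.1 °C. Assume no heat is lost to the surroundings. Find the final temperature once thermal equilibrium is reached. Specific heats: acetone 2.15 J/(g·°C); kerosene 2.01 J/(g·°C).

Setting the total heat transfer to zero:
865*2.15*(T − 46.7) + 752*2.01*(T − 20.1) = 0
1859.8(T − 46.7) + 1511.5(T − 20.1) = 0
3371.3 T = 117232
T = 117232 / 3371.3 = 34.8 °C

T_f ≈ 34.8 °C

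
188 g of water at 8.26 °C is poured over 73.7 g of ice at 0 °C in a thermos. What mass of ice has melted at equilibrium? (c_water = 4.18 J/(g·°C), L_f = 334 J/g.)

m_melted ≈ 19.4 g

Heat available from the water dropping to 0 °C: 188×4.18×8.26 = 6491 J.
Fully melting the ice requires m_ice L_f = 73.7×334 = 24616 J.
6491 J < 24616 J, so only part of the ice melts and the system sits at 0 °C.
m_melted×334 = 6491  ⇒  m_melted ≈ 19.43 g.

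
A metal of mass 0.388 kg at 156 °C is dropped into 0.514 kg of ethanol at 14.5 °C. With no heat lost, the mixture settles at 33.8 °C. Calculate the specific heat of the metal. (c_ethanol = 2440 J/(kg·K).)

c ≈ 511 J/(kg·K)

Net heat exchanged in the isolated system is zero:
0.388·c·(33.8 − 156) + 0.514·2440·(33.8 − 14.5) = 0
-47.41 c = -24205
c = -24205/-47.41 ≈ 510.5 J/(kg·K)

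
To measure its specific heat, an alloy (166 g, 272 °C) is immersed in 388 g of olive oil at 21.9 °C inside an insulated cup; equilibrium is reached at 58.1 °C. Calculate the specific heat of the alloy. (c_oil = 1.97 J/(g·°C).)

c ≈ 0.779 J/(g·°C)

Energy conservation, ΣQ = 0:
166×c×(58.1 − 272) + 388×1.97×(58.1 − 21.9) = 0
-35507 c = -27670
c = -27670/-35507 ≈ 0.7793 J/(g·°C)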